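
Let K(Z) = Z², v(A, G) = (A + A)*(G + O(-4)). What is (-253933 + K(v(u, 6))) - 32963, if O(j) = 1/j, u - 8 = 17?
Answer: -816959/4 ≈ -2.0424e+5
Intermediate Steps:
u = 25 (u = 8 + 17 = 25)
v(A, G) = 2*A*(-¼ + G) (v(A, G) = (A + A)*(G + 1/(-4)) = (2*A)*(G - ¼) = (2*A)*(-¼ + G) = 2*A*(-¼ + G))
(-253933 + K(v(u, 6))) - 32963 = (-253933 + ((½)*25*(-1 + 4*6))²) - 32963 = (-253933 + ((½)*25*(-1 + 24))²) - 32963 = (-253933 + ((½)*25*23)²) - 32963 = (-253933 + (575/2)²) - 32963 = (-253933 + 330625/4) - 32963 = -685107/4 - 32963 = -816959/4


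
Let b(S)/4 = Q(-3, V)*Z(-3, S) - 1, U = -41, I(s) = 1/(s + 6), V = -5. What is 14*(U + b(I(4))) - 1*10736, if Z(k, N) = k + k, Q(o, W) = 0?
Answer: -11366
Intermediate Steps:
I(s) = 1/(6 + s)
Z(k, N) = 2*k
b(S) = -4 (b(S) = 4*(0*(2*(-3)) - 1) = 4*(0*(-6) - 1) = 4*(0 - 1) = 4*(-1) = -4)
14*(U + b(I(4))) - 1*10736 = 14*(-41 - 4) - 1*10736 = 14*(-45) - 10736 = -630 - 10736 = -11366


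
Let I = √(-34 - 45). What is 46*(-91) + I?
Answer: -4186 + I*√79 ≈ -4186.0 + 8.8882*I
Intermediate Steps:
I = I*√79 (I = √(-79) = I*√79 ≈ 8.8882*I)
46*(-91) + I = 46*(-91) + I*√79 = -4186 + I*√79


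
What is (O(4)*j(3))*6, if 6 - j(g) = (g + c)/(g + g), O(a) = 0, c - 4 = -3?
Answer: 0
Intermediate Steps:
c = 1 (c = 4 - 3 = 1)
j(g) = 6 - (1 + g)/(2*g) (j(g) = 6 - (g + 1)/(g + g) = 6 - (1 + g)/(2*g))
(O(4)*j(3))*6 = (0*((1/2)*(-1 + 11*3)/3))*6 = (0*((1/2)*(1/3)*(-1 + 33)))*6 = (0*((1/2)*(1/3)*32))*6 = (0*(16/3))*6 = 0*6 = 0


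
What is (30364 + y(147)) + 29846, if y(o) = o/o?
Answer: 60211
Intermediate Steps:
y(o) = 1
(30364 + y(147)) + 29846 = (30364 + 1) + 29846 = 30365 + 29846 = 60211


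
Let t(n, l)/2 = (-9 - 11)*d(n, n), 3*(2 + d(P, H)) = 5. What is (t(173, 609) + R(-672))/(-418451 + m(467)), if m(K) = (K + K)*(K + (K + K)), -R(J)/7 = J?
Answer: 14152/2670249 ≈ 0.0052999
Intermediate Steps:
R(J) = -7*J
d(P, H) = -1/3 (d(P, H) = -2 + (1/3)*5 = -2 + 5/3 = -1/3)
t(n, l) = 40/3 (t(n, l) = 2*((-9 - 11)*(-1/3)) = 2*(-20*(-1/3)) = 2*(20/3) = 40/3)
m(K) = 6*K**2 (m(K) = (2*K)*(K + 2*K) = (2*K)*(3*K) = 6*K**2)
(t(173, 609) + R(-672))/(-418451 + m(467)) = (40/3 - 7*(-672))/(-418451 + 6*467**2) = (40/3 + 4704)/(-418451 + 6*218089) = 14152/(3*(-418451 + 1308534)) = (14152/3)/890083 = (14152/3)*(1/890083) = 14152/2670249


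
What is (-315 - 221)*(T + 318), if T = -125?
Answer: -103448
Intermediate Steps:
(-315 - 221)*(T + 318) = (-315 - 221)*(-125 + 318) = -536*193 = -103448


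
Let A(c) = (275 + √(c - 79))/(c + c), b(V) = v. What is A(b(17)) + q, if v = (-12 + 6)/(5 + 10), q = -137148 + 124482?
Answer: -52039/4 - I*√1985/4 ≈ -13010.0 - 11.138*I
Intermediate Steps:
q = -12666
v = -⅖ (v = -6/15 = -6*1/15 = -⅖ ≈ -0.40000)
b(V) = -⅖
A(c) = (275 + √(-79 + c))/(2*c) (A(c) = (275 + √(-79 + c))/((2*c)) = (275 + √(-79 + c))*(1/(2*c)) = (275 + √(-79 + c))/(2*c))
A(b(17)) + q = (275 + √(-79 - ⅖))/(2*(-⅖)) - 12666 = (½)*(-5/2)*(275 + √(-397/5)) - 12666 = (½)*(-5/2)*(275 + I*√1985/5) - 12666 = (-1375/4 - I*√1985/4) - 12666 = -52039/4 - I*√1985/4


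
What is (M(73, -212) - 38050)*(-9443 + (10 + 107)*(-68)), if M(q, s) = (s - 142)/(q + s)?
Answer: 92016281804/139 ≈ 6.6199e+8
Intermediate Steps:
M(q, s) = (-142 + s)/(q + s)
(M(73, -212) - 38050)*(-9443 + (10 + 107)*(-68)) = ((-142 - 212)/(73 - 212) - 38050)*(-9443 + (10 + 107)*(-68)) = (-354/(-139) - 38050)*(-9443 + 117*(-68)) = (-1/139*(-354) - 38050)*(-9443 - 7956) = (354/139 - 38050)*(-17399) = -5288596/139*(-17399) = 92016281804/139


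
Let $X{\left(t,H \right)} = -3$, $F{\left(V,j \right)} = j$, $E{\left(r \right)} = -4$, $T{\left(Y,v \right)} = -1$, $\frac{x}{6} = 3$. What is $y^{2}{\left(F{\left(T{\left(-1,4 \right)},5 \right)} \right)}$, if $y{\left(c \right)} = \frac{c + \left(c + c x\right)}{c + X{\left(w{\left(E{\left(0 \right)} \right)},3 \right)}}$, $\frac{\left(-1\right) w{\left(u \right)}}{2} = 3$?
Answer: $2500$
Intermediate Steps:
$x = 18$ ($x = 6 \cdot 3 = 18$)
$w{\left(u \right)} = -6$ ($w{\left(u \right)} = \left(-2\right) 3 = -6$)
$y{\left(c \right)} = \frac{20 c}{-3 + c}$ ($y{\left(c \right)} = \frac{c + \left(c + c 18\right)}{c - 3} = \frac{c + \left(c + 18 c\right)}{-3 + c} = \frac{c + 19 c}{-3 + c} = \frac{20 c}{-3 + c}$)
$y^{2}{\left(F{\left(T{\left(-1,4 \right)},5 \right)} \right)} = \left(20 \cdot 5 \frac{1}{-3 + 5}\right)^{2} = \left(20 \cdot 5 \cdot \frac{1}{2}\right)^{2} = 50^{2} = 2500$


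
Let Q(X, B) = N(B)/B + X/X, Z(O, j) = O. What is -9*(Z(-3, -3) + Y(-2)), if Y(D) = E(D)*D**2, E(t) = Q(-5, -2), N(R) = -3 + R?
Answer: -99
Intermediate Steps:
Q(X, B) = 1 + (-3 + B)/B (Q(X, B) = (-3 + B)/B + X/X = (-3 + B)/B + 1 = 1 + (-3 + B)/B)
E(t) = 7/2 (E(t) = 2 - 3/(-2) = 2 - 3*(-1/2) = 2 + 3/2 = 7/2)
Y(D) = 7*D**2/2
-9*(Z(-3, -3) + Y(-2)) = -9*(-3 + (7/2)*(-2)**2) = -9*(-3 + (7/2)*4) = -9*(-3 + 14) = -9*11 = -99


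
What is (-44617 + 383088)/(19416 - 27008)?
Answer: -338471/7592 ≈ -44.583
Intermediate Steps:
(-44617 + 383088)/(19416 - 27008) = 338471/(-7592) = 338471*(-1/7592) = -338471/7592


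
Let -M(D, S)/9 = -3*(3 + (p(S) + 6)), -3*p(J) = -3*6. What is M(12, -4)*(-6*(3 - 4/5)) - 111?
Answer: -5457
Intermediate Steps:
p(J) = 6 (p(J) = -(-1)*6 = -1/3*(-18) = 6)
M(D, S) = 405 (M(D, S) = -(-27)*(3 + (6 + 6)) = -(-27)*(3 + 12) = -(-27)*15 = -9*(-45) = 405)
M(12, -4)*(-6*(3 - 4/5)) - 111 = 405*(-6*(3 - 4/5)) - 111 = 405*(-6*11/5) - 111 = 405*(-66/5) - 111 = -5346 - 111 = -5457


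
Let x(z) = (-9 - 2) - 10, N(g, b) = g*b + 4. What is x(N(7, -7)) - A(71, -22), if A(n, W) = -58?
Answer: 37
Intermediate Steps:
N(g, b) = 4 + b*g (N(g, b) = b*g + 4 = 4 + b*g)
x(z) = -21 (x(z) = -11 - 10 = -21)
x(N(7, -7)) - A(71, -22) = -21 - 1*(-58) = -21 + 58 = 37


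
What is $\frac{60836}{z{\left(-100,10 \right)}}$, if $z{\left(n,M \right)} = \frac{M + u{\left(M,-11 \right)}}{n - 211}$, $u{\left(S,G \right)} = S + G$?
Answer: $- \frac{18919996}{9} \approx -2.1022 \cdot 10^{6}$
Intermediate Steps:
$u{\left(S,G \right)} = G + S$
$z{\left(n,M \right)} = \frac{-11 + 2 M}{-211 + n}$ ($z{\left(n,M \right)} = \frac{M + \left(-11 + M\right)}{n - 211} = \frac{-11 + 2 M}{-211 + n}$)
$\frac{60836}{z{\left(-100,10 \right)}} = \frac{60836}{\frac{1}{-211 - 100} \left(-11 + 2 \cdot 10\right)} = \frac{60836}{\frac{1}{-311} \left(-11 + 20\right)} = \frac{60836}{\left(- \frac{1}{311}\right) 9} = \frac{60836}{- \frac{9}{311}} = 60836 \left(- \frac{311}{9}\right) = - \frac{18919996}{9}$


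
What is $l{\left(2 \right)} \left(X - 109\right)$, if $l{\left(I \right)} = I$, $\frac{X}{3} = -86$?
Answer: $-734$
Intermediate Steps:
$X = -258$ ($X = 3 \left(-86\right) = -258$)
$l{\left(2 \right)} \left(X - 109\right) = 2 \left(-258 - 109\right) = 2 \left(-367\right) = -734$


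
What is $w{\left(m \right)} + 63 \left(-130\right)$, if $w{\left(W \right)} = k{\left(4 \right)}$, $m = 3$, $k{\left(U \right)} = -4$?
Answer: $-8194$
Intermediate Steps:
$w{\left(W \right)} = -4$
$w{\left(m \right)} + 63 \left(-130\right) = -4 + 63 \left(-130\right) = -4 - 8190 = -8194$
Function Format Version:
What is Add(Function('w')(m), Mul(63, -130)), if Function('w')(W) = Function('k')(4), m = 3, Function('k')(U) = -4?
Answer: -8194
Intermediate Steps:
Function('w')(W) = -4
Add(Function('w')(m), Mul(63, -130)) = Add(-4, Mul(63, -130)) = Add(-4, -8190) = -8194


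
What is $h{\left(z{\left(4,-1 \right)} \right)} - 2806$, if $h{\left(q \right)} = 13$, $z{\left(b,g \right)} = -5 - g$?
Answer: $-2793$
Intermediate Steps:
$h{\left(z{\left(4,-1 \right)} \right)} - 2806 = 13 - 2806 = -2793$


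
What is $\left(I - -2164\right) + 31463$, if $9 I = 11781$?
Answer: $34936$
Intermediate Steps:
$I = 1309$ ($I = \frac{1}{9} \cdot 11781 = 1309$)
$\left(I - -2164\right) + 31463 = \left(1309 - -2164\right) + 31463 = \left(1309 + \left(-11229 + 13393\right)\right) + 31463 = \left(1309 + 2164\right) + 31463 = 3473 + 31463 = 34936$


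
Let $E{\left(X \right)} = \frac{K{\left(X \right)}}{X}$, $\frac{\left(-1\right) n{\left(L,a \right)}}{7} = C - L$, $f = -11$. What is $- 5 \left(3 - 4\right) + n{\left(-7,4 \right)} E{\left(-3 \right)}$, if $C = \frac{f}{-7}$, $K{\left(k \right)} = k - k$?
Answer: $5$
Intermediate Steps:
$K{\left(k \right)} = 0$
$C = \frac{11}{7}$ ($C = - \frac{11}{-7} = \left(-11\right) \left(- \frac{1}{7}\right) = \frac{11}{7} \approx 1.5714$)
$n{\left(L,a \right)} = -11 + 7 L$ ($n{\left(L,a \right)} = - 7 \left(\frac{11}{7} - L\right) = -11 + 7 L$)
$E{\left(X \right)} = 0$ ($E{\left(X \right)} = \frac{0}{X} = 0$)
$- 5 \left(3 - 4\right) + n{\left(-7,4 \right)} E{\left(-3 \right)} = - 5 \left(3 - 4\right) + \left(-11 + 7 \left(-7\right)\right) 0 = \left(-5\right) \left(-1\right) + \left(-11 - 49\right) 0 = 5 - 0 = 5 + 0 = 5$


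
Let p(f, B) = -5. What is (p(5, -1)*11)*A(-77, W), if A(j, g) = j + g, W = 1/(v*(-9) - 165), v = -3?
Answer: 584485/138 ≈ 4235.4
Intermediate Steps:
W = -1/138 (W = 1/(-3*(-9) - 165) = 1/(27 - 165) = 1/(-138) = -1/138 ≈ -0.0072464)
A(j, g) = g + j
(p(5, -1)*11)*A(-77, W) = (-5*11)*(-1/138 - 77) = -55*(-10627/138) = 584485/138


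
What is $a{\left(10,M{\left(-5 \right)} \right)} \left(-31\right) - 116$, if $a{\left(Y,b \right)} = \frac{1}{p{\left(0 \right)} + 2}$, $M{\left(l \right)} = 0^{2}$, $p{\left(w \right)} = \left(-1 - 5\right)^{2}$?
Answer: $- \frac{4439}{38} \approx -116.82$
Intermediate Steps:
$p{\left(w \right)} = 36$ ($p{\left(w \right)} = \left(-6\right)^{2} = 36$)
$M{\left(l \right)} = 0$
$a{\left(Y,b \right)} = \frac{1}{38}$ ($a{\left(Y,b \right)} = \frac{1}{36 + 2} = \frac{1}{38}$)
$a{\left(10,M{\left(-5 \right)} \right)} \left(-31\right) - 116 = \frac{1}{38} \left(-31\right) - 116 = - \frac{31}{38} - 116 = - \frac{4439}{38}$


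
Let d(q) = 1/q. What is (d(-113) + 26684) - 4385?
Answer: 2519786/113 ≈ 22299.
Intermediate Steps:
(d(-113) + 26684) - 4385 = (1/(-113) + 26684) - 4385 = (-1/113 + 26684) - 4385 = 3015291/113 - 4385 = 2519786/113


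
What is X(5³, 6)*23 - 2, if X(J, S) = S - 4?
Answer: 44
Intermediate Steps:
X(J, S) = -4 + S
X(5³, 6)*23 - 2 = (-4 + 6)*23 - 2 = 2*23 - 2 = 46 - 2 = 44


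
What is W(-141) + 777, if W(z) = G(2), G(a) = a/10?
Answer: 3886/5 ≈ 777.20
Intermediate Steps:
G(a) = a/10 (G(a) = a*(1/10) = a/10)
W(z) = 1/5 (W(z) = (1/10)*2 = 1/5)
W(-141) + 777 = 1/5 + 777 = 3886/5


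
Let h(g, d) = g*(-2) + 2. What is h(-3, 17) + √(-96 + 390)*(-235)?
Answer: 8 - 1645*√6 ≈ -4021.4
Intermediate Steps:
h(g, d) = 2 - 2*g (h(g, d) = -2*g + 2 = 2 - 2*g)
h(-3, 17) + √(-96 + 390)*(-235) = (2 - 2*(-3)) + √(-96 + 390)*(-235) = (2 + 6) + √294*(-235) = 8 + (7*√6)*(-235) = 8 - 1645*√6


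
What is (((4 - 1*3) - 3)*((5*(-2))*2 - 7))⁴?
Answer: 8503056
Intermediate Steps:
(((4 - 1*3) - 3)*((5*(-2))*2 - 7))⁴ = (((4 - 3) - 3)*(-10*2 - 7))⁴ = ((1 - 3)*(-20 - 7))⁴ = (-2*(-27))⁴ = 54⁴ = 8503056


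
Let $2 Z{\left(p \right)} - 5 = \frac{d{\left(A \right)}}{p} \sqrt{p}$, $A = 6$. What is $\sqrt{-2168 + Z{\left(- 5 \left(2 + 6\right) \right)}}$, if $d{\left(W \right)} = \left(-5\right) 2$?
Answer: $\frac{\sqrt{-8662 + i \sqrt{10}}}{2} \approx 0.0084944 + 46.535 i$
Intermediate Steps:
$d{\left(W \right)} = -10$
$Z{\left(p \right)} = \frac{5}{2} - \frac{5}{\sqrt{p}}$ ($Z{\left(p \right)} = \frac{5}{2} + \frac{- \frac{10}{p} \sqrt{p}}{2} = \frac{5}{2} + \frac{\left(-10\right) \frac{1}{\sqrt{p}}}{2} = \frac{5}{2} - \frac{5}{\sqrt{p}}$)
$\sqrt{-2168 + Z{\left(- 5 \left(2 + 6\right) \right)}} = \sqrt{-2168 + \left(\frac{5}{2} - \frac{5}{i \sqrt{5} \sqrt{2 + 6}}\right)} = \sqrt{-2168 + \left(\frac{5}{2} - \frac{5}{2 i \sqrt{10}}\right)} = \sqrt{-2168 + \left(\frac{5}{2} - 5 \left(- \frac{i \sqrt{10}}{20}\right)\right)} = \sqrt{-2168 + \left(\frac{5}{2} + \frac{i \sqrt{10}}{4}\right)} = \sqrt{- \frac{4331}{2} + \frac{i \sqrt{10}}{4}}$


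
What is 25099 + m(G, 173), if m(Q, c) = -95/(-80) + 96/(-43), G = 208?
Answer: 17267393/688 ≈ 25098.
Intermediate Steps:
m(Q, c) = -719/688 (m(Q, c) = -95*(-1/80) + 96*(-1/43) = 19/16 - 96/43 = -719/688)
25099 + m(G, 173) = 25099 - 719/688 = 17267393/688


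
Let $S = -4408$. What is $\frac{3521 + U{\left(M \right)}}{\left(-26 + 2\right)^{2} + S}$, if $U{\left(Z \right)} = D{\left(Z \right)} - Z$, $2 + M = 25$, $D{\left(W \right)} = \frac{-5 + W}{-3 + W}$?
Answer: $- \frac{34989}{38320} \approx -0.91307$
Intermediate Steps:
$D{\left(W \right)} = \frac{-5 + W}{-3 + W}$
$M = 23$ ($M = -2 + 25 = 23$)
$U{\left(Z \right)} = - Z + \frac{-5 + Z}{-3 + Z}$ ($U{\left(Z \right)} = \frac{-5 + Z}{-3 + Z} - Z = - Z + \frac{-5 + Z}{-3 + Z}$)
$\frac{3521 + U{\left(M \right)}}{\left(-26 + 2\right)^{2} + S} = \frac{3521 + \frac{-5 + 23 - 23 \left(-3 + 23\right)}{-3 + 23}}{\left(-26 + 2\right)^{2} - 4408} = \frac{3521 + \frac{-5 + 23 - 23 \cdot 20}{20}}{\left(-24\right)^{2} - 4408} = \frac{3521 + \frac{-5 + 23 - 460}{20}}{576 - 4408} = \frac{3521 + \frac{1}{20} \left(-442\right)}{-3832} = \left(3521 - \frac{221}{10}\right) \left(- \frac{1}{3832}\right) = \frac{34989}{10} \left(- \frac{1}{3832}\right) = - \frac{34989}{38320}$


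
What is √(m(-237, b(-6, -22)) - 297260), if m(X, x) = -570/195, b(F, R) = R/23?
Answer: I*√50237434/13 ≈ 545.22*I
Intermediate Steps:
b(F, R) = R/23 (b(F, R) = R*(1/23) = R/23)
m(X, x) = -38/13 (m(X, x) = -570*1/195 = -38/13)
√(m(-237, b(-6, -22)) - 297260) = √(-38/13 - 297260) = √(-3864418/13) = I*√50237434/13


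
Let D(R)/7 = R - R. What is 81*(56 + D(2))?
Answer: 4536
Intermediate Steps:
D(R) = 0 (D(R) = 7*(R - R) = 7*0 = 0)
81*(56 + D(2)) = 81*(56 + 0) = 81*56 = 4536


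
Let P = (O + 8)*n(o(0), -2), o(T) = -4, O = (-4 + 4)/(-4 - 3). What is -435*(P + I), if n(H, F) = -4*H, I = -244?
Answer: 50460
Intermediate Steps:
O = 0 (O = 0/(-7) = 0*(-⅐) = 0)
P = 128 (P = (0 + 8)*(-4*(-4)) = 8*16 = 128)
-435*(P + I) = -435*(128 - 244) = -435*(-116) = 50460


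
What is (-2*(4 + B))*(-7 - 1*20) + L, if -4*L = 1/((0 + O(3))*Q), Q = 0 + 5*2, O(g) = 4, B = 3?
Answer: 60479/160 ≈ 377.99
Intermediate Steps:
Q = 10 (Q = 0 + 10 = 10)
L = -1/160 (L = -1/(10*(0 + 4))/4 = -1/(4*(4*10)) = -¼/40 = -¼*1/40 = -1/160 ≈ -0.0062500)
(-2*(4 + B))*(-7 - 1*20) + L = (-2*(4 + 3))*(-7 - 1*20) - 1/160 = (-2*7)*(-7 - 20) - 1/160 = -14*(-27) - 1/160 = 378 - 1/160 = 60479/160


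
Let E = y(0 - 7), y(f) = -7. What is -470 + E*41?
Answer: -757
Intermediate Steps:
E = -7
-470 + E*41 = -470 - 7*41 = -470 - 287 = -757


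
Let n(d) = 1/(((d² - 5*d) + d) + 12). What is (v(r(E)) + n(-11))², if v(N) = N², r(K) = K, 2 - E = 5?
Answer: 2540836/31329 ≈ 81.102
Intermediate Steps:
E = -3 (E = 2 - 1*5 = 2 - 5 = -3)
n(d) = 1/(12 + d² - 4*d) (n(d) = 1/((d² - 4*d) + 12) = 1/(12 + d² - 4*d))
(v(r(E)) + n(-11))² = ((-3)² + 1/(12 + (-11)² - 4*(-11)))² = (9 + 1/(12 + 121 + 44))² = (9 + 1/177)² = (1594/177)² = 2540836/31329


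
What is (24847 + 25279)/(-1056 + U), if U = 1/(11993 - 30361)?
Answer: -920714368/19396609 ≈ -47.468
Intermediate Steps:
U = -1/18368 (U = 1/(-18368) = -1/18368 ≈ -5.4442e-5)
(24847 + 25279)/(-1056 + U) = (24847 + 25279)/(-1056 - 1/18368) = 50126/(-19396609/18368) = 50126*(-18368/19396609) = -920714368/19396609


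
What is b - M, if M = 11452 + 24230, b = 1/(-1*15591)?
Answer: -556318063/15591 ≈ -35682.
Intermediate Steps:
b = -1/15591 (b = 1/(-15591) = -1/15591 ≈ -6.4140e-5)
M = 35682
b - M = -1/15591 - 1*35682 = -1/15591 - 35682 = -556318063/15591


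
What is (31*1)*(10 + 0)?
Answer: 310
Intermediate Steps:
(31*1)*(10 + 0) = 31*10 = 310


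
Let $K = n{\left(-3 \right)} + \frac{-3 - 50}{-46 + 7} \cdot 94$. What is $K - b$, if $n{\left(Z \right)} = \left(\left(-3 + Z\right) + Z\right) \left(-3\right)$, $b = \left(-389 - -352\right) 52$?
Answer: $\frac{81071}{39} \approx 2078.7$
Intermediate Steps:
$b = -1924$ ($b = \left(-389 + 352\right) 52 = \left(-37\right) 52 = -1924$)
$n{\left(Z \right)} = 9 - 6 Z$ ($n{\left(Z \right)} = \left(-3 + 2 Z\right) \left(-3\right) = 9 - 6 Z$)
$K = \frac{6035}{39}$ ($K = \left(9 - -18\right) + \frac{-3 - 50}{-46 + 7} \cdot 94 = \left(9 + 18\right) + - \frac{53}{-39} \cdot 94 = 27 + \left(-53\right) \left(- \frac{1}{39}\right) 94 = 27 + \frac{53}{39} \cdot 94 = 27 + \frac{4982}{39} = \frac{6035}{39} \approx 154.74$)
$K - b = \frac{6035}{39} - -1924 = \frac{6035}{39} + 1924 = \frac{81071}{39}$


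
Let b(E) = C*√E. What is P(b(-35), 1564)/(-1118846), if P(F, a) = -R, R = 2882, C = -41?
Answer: 1441/559423 ≈ 0.0025759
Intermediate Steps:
b(E) = -41*√E
P(F, a) = -2882 (P(F, a) = -1*2882 = -2882)
P(b(-35), 1564)/(-1118846) = -2882/(-1118846) = -2882*(-1/1118846) = 1441/559423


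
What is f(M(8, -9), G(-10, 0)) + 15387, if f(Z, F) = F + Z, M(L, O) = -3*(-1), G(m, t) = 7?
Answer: 15397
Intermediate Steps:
M(L, O) = 3
f(M(8, -9), G(-10, 0)) + 15387 = (7 + 3) + 15387 = 10 + 15387 = 15397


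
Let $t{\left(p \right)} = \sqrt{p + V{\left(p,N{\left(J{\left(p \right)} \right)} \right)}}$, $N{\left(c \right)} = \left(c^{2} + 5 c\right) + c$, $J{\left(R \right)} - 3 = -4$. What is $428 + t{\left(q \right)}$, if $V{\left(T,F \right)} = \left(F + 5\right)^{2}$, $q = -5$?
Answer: $428 + i \sqrt{5} \approx 428.0 + 2.2361 i$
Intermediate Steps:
$J{\left(R \right)} = -1$ ($J{\left(R \right)} = 3 - 4 = -1$)
$N{\left(c \right)} = c^{2} + 6 c$
$V{\left(T,F \right)} = \left(5 + F\right)^{2}$
$t{\left(p \right)} = \sqrt{p}$ ($t{\left(p \right)} = \sqrt{p + \left(5 - \left(6 - 1\right)\right)^{2}} = \sqrt{p + \left(5 - 5\right)^{2}} = \sqrt{p + 0^{2}} = \sqrt{p + 0} = \sqrt{p}$)
$428 + t{\left(q \right)} = 428 + \sqrt{-5} = 428 + i \sqrt{5}$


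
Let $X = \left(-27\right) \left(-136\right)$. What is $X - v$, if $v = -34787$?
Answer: $38459$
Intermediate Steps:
$X = 3672$
$X - v = 3672 - -34787 = 3672 + 34787 = 38459$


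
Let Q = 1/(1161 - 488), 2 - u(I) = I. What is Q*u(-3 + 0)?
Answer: 5/673 ≈ 0.0074294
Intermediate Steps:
u(I) = 2 - I
Q = 1/673 ≈ 0.0014859
Q*u(-3 + 0) = (2 - (-3 + 0))/673 = (2 - 1*(-3))/673 = (2 + 3)/673 = (1/673)*5 = 5/673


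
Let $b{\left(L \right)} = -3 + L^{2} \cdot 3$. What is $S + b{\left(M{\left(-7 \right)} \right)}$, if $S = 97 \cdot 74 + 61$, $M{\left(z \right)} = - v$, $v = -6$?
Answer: $7344$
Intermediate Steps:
$M{\left(z \right)} = 6$ ($M{\left(z \right)} = \left(-1\right) \left(-6\right) = 6$)
$b{\left(L \right)} = -3 + 3 L^{2}$
$S = 7239$ ($S = 7178 + 61 = 7239$)
$S + b{\left(M{\left(-7 \right)} \right)} = 7239 - \left(3 - 3 \cdot 6^{2}\right) = 7239 + \left(-3 + 3 \cdot 36\right) = 7239 + \left(-3 + 108\right) = 7239 + 105 = 7344$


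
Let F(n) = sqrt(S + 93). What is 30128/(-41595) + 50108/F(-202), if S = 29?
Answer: -30128/41595 + 25054*sqrt(122)/61 ≈ 4535.8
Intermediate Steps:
F(n) = sqrt(122) (F(n) = sqrt(29 + 93) = sqrt(122))
30128/(-41595) + 50108/F(-202) = 30128/(-41595) + 50108/(sqrt(122)) = 30128*(-1/41595) + 50108*(sqrt(122)/122) = -30128/41595 + 25054*sqrt(122)/61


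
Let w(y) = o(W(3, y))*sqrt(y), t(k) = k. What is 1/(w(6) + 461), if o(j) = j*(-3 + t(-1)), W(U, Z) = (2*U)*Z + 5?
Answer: 461/51145 + 164*sqrt(6)/51145 ≈ 0.016868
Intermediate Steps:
W(U, Z) = 5 + 2*U*Z (W(U, Z) = 2*U*Z + 5 = 5 + 2*U*Z)
o(j) = -4*j (o(j) = j*(-3 - 1) = j*(-4) = -4*j)
w(y) = sqrt(y)*(-20 - 24*y) (w(y) = (-4*(5 + 2*3*y))*sqrt(y) = (-4*(5 + 6*y))*sqrt(y) = (-20 - 24*y)*sqrt(y) = sqrt(y)*(-20 - 24*y))
1/(w(6) + 461) = 1/(sqrt(6)*(-20 - 24*6) + 461) = 1/(sqrt(6)*(-20 - 144) + 461) = 1/(sqrt(6)*(-164) + 461) = 1/(-164*sqrt(6) + 461) = 1/(461 - 164*sqrt(6))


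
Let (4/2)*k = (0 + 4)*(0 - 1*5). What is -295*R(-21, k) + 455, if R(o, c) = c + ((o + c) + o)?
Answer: 18745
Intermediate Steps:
k = -10 (k = ((0 + 4)*(0 - 1*5))/2 = (4*(0 - 5))/2 = (4*(-5))/2 = (½)*(-20) = -10)
R(o, c) = 2*c + 2*o (R(o, c) = c + ((c + o) + o) = c + (c + 2*o) = 2*c + 2*o)
-295*R(-21, k) + 455 = -295*(2*(-10) + 2*(-21)) + 455 = -295*(-20 - 42) + 455 = -295*(-62) + 455 = 18290 + 455 = 18745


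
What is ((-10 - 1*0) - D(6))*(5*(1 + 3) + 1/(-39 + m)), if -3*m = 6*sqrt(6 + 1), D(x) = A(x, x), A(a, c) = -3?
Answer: -208747/1493 - 14*sqrt(7)/1493 ≈ -139.84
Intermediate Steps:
D(x) = -3
m = -2*sqrt(7) (m = -2*sqrt(6 + 1) = -2*sqrt(7) ≈ -5.2915)
((-10 - 1*0) - D(6))*(5*(1 + 3) + 1/(-39 + m)) = ((-10 - 1*0) - 1*(-3))*(5*(1 + 3) + 1/(-39 - 2*sqrt(7))) = ((-10 + 0) + 3)*(5*4 + 1/(-39 - 2*sqrt(7))) = (-10 + 3)*(20 + 1/(-39 - 2*sqrt(7))) = -7*(20 + 1/(-39 - 2*sqrt(7))) = -140 - 7/(-39 - 2*sqrt(7))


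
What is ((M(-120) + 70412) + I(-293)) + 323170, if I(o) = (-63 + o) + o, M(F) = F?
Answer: 392813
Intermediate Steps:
I(o) = -63 + 2*o
((M(-120) + 70412) + I(-293)) + 323170 = ((-120 + 70412) + (-63 + 2*(-293))) + 323170 = (70292 + (-63 - 586)) + 323170 = (70292 - 649) + 323170 = 69643 + 323170 = 392813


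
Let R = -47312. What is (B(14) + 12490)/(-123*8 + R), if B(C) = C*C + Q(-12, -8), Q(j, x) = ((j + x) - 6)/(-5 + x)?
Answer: -1586/6037 ≈ -0.26271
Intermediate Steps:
Q(j, x) = (-6 + j + x)/(-5 + x)
B(C) = 2 + C² (B(C) = C*C + (-6 - 12 - 8)/(-5 - 8) = C² - 26/(-13) = C² - 1/13*(-26) = C² + 2 = 2 + C²)
(B(14) + 12490)/(-123*8 + R) = ((2 + 14²) + 12490)/(-123*8 - 47312) = ((2 + 196) + 12490)/(-984 - 47312) = (198 + 12490)/(-48296) = 12688*(-1/48296) = -1586/6037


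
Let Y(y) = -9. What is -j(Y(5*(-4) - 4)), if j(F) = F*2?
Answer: 18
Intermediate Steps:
j(F) = 2*F
-j(Y(5*(-4) - 4)) = -2*(-9) = -1*(-18) = 18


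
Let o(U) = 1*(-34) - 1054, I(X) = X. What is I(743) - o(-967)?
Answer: 1831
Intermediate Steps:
o(U) = -1088 (o(U) = -34 - 1054 = -1088)
I(743) - o(-967) = 743 - 1*(-1088) = 743 + 1088 = 1831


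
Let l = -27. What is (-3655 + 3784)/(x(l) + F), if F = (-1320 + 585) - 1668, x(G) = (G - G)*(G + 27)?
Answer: -43/801 ≈ -0.053683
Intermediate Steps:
x(G) = 0 (x(G) = 0*(27 + G) = 0)
F = -2403 (F = -735 - 1668 = -2403)
(-3655 + 3784)/(x(l) + F) = (-3655 + 3784)/(0 - 2403) = 129/(-2403) = 129*(-1/2403) = -43/801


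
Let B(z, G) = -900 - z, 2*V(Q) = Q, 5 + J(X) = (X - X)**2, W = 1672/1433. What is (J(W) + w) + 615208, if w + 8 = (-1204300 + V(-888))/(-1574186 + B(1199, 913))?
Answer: 969723855319/1576285 ≈ 6.1520e+5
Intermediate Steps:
W = 1672/1433 (W = 1672*(1/1433) = 1672/1433 ≈ 1.1668)
J(X) = -5 (J(X) = -5 + (X - X)**2 = -5 + 0**2 = -5 + 0 = -5)
V(Q) = Q/2
w = -11405536/1576285 (w = -8 + (-1204300 + (1/2)*(-888))/(-1574186 + (-900 - 1*1199)) = -8 + (-1204300 - 444)/(-1574186 + (-900 - 1199)) = -8 - 1204744/(-1574186 - 2099) = -8 - 1204744/(-1576285) = -8 - 1204744*(-1/1576285) = -8 + 1204744/1576285 = -11405536/1576285 ≈ -7.2357)
(J(W) + w) + 615208 = (-5 - 11405536/1576285) + 615208 = -19286961/1576285 + 615208 = 969723855319/1576285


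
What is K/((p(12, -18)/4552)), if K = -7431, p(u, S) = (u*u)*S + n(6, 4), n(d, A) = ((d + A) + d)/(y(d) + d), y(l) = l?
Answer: 25369434/1943 ≈ 13057.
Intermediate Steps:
n(d, A) = (A + 2*d)/(2*d) (n(d, A) = ((d + A) + d)/(d + d) = ((A + d) + d)/((2*d)) = (A + 2*d)*(1/(2*d)) = (A + 2*d)/(2*d))
p(u, S) = 4/3 + S*u² (p(u, S) = (u*u)*S + (6 + (½)*4)/6 = u²*S + (6 + 2)/6 = S*u² + (⅙)*8 = S*u² + 4/3 = 4/3 + S*u²)
K/((p(12, -18)/4552)) = -7431*4552/(4/3 - 18*12²) = -7431*4552/(4/3 - 18*144) = -7431*4552/(4/3 - 2592) = -7431/((-7772/3*1/4552)) = -7431/(-1943/3414) = -7431*(-3414/1943) = 25369434/1943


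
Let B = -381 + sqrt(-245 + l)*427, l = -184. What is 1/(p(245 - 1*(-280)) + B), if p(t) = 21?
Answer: -120/26116247 - 427*I*sqrt(429)/78348741 ≈ -4.5948e-6 - 0.00011288*I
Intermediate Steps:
B = -381 + 427*I*sqrt(429) (B = -381 + sqrt(-245 - 184)*427 = -381 + sqrt(-429)*427 = -381 + (I*sqrt(429))*427 = -381 + 427*I*sqrt(429) ≈ -381.0 + 8844.2*I)
1/(p(245 - 1*(-280)) + B) = 1/(21 + (-381 + 427*I*sqrt(429))) = 1/(-360 + 427*I*sqrt(429))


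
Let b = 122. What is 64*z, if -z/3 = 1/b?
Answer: -96/61 ≈ -1.5738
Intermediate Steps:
z = -3/122 ≈ -0.024590
64*z = 64*(-3/122) = -96/61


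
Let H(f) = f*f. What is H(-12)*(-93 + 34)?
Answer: -8496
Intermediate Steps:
H(f) = f**2
H(-12)*(-93 + 34) = (-12)**2*(-93 + 34) = 144*(-59) = -8496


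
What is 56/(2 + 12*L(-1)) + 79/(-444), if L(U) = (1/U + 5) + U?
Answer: 10931/8436 ≈ 1.2958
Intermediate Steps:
L(U) = 5 + U + 1/U (L(U) = (1/U + 5) + U = (5 + 1/U) + U = 5 + U + 1/U)
56/(2 + 12*L(-1)) + 79/(-444) = 56/(2 + 12*(5 - 1 + 1/(-1))) + 79/(-444) = 56/(2 + 12*(5 - 1 - 1)) + 79*(-1/444) = 56/(2 + 12*3) - 79/444 = 56/(2 + 36) - 79/444 = 56/38 - 79/444 = 56*(1/38) - 79/444 = 28/19 - 79/444 = 10931/8436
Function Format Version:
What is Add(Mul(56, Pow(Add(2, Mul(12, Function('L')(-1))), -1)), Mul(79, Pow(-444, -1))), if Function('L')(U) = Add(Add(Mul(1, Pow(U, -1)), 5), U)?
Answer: Rational(10931, 8436) ≈ 1.2958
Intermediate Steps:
Function('L')(U) = Add(5, U, Pow(U, -1)) (Function('L')(U) = Add(Add(Pow(U, -1), 5), U) = Add(Add(5, Pow(U, -1)), U) = Add(5, U, Pow(U, -1)))
Add(Mul(56, Pow(Add(2, Mul(12, Function('L')(-1))), -1)), Mul(79, Pow(-444, -1))) = Add(Mul(56, Pow(Add(2, Mul(12, Add(5, -1, Pow(-1, -1)))), -1)), Mul(79, Pow(-444, -1))) = Add(Mul(56, Pow(Add(2, Mul(12, Add(5, -1, -1))), -1)), Mul(79, Rational(-1, 444))) = Add(Mul(56, Pow(Add(2, Mul(12, 3)), -1)), Rational(-79, 444)) = Add(Mul(56, Pow(Add(2, 36), -1)), Rational(-79, 444)) = Add(Mul(56, Pow(38, -1)), Rational(-79, 444)) = Add(Mul(56, Rational(1, 38)), Rational(-79, 444)) = Add(Rational(28, 19), Rational(-79, 444)) = Rational(10931, 8436)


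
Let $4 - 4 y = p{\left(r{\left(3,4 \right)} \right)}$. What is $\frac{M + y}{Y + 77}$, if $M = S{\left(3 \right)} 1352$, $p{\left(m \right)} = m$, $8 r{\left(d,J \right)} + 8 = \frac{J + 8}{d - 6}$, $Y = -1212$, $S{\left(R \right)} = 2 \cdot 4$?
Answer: $- \frac{86539}{9080} \approx -9.5307$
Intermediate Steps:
$S{\left(R \right)} = 8$
$r{\left(d,J \right)} = -1 + \frac{8 + J}{8 \left(-6 + d\right)}$ ($r{\left(d,J \right)} = -1 + \frac{\left(J + 8\right) \frac{1}{d - 6}}{8} = -1 + \frac{\left(8 + J\right) \frac{1}{-6 + d}}{8} = -1 + \frac{\frac{1}{-6 + d} \left(8 + J\right)}{8} = -1 + \frac{8 + J}{8 \left(-6 + d\right)}$)
$y = \frac{11}{8}$ ($y = 1 - \frac{\frac{1}{-6 + 3} \left(7 - 3 + \frac{1}{8} \cdot 4\right)}{4} = 1 - \frac{\frac{1}{-3} \left(7 - 3 + \frac{1}{2}\right)}{4} = 1 - \frac{\left(- \frac{1}{3}\right) \frac{9}{2}}{4} = 1 - - \frac{3}{8} = 1 + \frac{3}{8} = \frac{11}{8} \approx 1.375$)
$M = 10816$ ($M = 8 \cdot 1352 = 10816$)
$\frac{M + y}{Y + 77} = \frac{10816 + \frac{11}{8}}{-1212 + 77} = \frac{86539}{8 \left(-1135\right)} = \frac{86539}{8} \left(- \frac{1}{1135}\right) = - \frac{86539}{9080}$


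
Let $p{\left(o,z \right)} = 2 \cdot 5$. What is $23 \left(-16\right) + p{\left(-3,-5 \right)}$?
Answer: $-358$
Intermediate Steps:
$p{\left(o,z \right)} = 10$
$23 \left(-16\right) + p{\left(-3,-5 \right)} = 23 \left(-16\right) + 10 = -368 + 10 = -358$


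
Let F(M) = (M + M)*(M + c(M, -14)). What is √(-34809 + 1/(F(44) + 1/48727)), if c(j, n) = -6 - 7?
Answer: I*√615063037167068349802/132927257 ≈ 186.57*I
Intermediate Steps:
c(j, n) = -13
F(M) = 2*M*(-13 + M) (F(M) = (M + M)*(M - 13) = (2*M)*(-13 + M) = 2*M*(-13 + M))
√(-34809 + 1/(F(44) + 1/48727)) = √(-34809 + 1/(2*44*(-13 + 44) + 1/48727)) = √(-34809 + 1/(2*44*31 + 1/48727)) = √(-34809 + 1/(2728 + 1/48727)) = √(-34809 + 1/(132927257/48727)) = √(-34809 + 48727/132927257) = √(-4627064840186/132927257) = I*√615063037167068349802/132927257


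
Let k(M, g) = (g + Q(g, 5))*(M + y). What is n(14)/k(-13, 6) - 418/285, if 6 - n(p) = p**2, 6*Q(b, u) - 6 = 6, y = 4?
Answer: 211/180 ≈ 1.1722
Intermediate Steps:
Q(b, u) = 2 (Q(b, u) = 1 + (1/6)*6 = 1 + 1 = 2)
n(p) = 6 - p**2
k(M, g) = (2 + g)*(4 + M) (k(M, g) = (g + 2)*(M + 4) = (2 + g)*(4 + M))
n(14)/k(-13, 6) - 418/285 = (6 - 1*14**2)/(8 + 2*(-13) + 4*6 - 13*6) - 418/285 = (6 - 1*196)/(8 - 26 + 24 - 78) - 418*1/285 = (6 - 196)/(-72) - 22/15 = -190*(-1/72) - 22/15 = 95/36 - 22/15 = 211/180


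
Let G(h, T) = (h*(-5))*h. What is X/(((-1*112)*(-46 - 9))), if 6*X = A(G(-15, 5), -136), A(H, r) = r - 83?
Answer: -73/12320 ≈ -0.0059253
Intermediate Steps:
G(h, T) = -5*h² (G(h, T) = (-5*h)*h = -5*h²)
A(H, r) = -83 + r
X = -73/2 (X = (-83 - 136)/6 = (⅙)*(-219) = -73/2 ≈ -36.500)
X/(((-1*112)*(-46 - 9))) = -73*(-1/(112*(-46 - 9)))/2 = -73/(2*((-112*(-55)))) = -73/2/6160 = -73/2*1/6160 = -73/12320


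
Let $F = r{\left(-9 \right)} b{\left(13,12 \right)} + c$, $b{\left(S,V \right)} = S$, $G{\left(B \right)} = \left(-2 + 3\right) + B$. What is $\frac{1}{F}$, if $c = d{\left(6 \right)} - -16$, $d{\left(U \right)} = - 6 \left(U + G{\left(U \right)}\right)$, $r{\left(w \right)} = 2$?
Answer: $- \frac{1}{36} \approx -0.027778$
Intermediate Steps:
$G{\left(B \right)} = 1 + B$
$d{\left(U \right)} = -6 - 12 U$ ($d{\left(U \right)} = - 6 \left(U + \left(1 + U\right)\right) = - 6 \left(1 + 2 U\right) = -6 - 12 U$)
$c = -62$ ($c = \left(-6 - 72\right) - -16 = \left(-6 - 72\right) + 16 = -78 + 16 = -62$)
$F = -36$ ($F = 2 \cdot 13 - 62 = 26 - 62 = -36$)
$\frac{1}{F} = \frac{1}{-36} = - \frac{1}{36}$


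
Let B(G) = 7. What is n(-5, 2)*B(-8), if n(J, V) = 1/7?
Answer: 1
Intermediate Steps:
n(J, V) = ⅐
n(-5, 2)*B(-8) = (⅐)*7 = 1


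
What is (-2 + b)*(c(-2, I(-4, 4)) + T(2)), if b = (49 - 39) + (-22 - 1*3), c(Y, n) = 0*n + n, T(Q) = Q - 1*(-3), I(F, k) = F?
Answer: -17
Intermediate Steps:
T(Q) = 3 + Q (T(Q) = Q + 3 = 3 + Q)
c(Y, n) = n (c(Y, n) = 0 + n = n)
b = -15 (b = 10 + (-22 - 3) = 10 - 25 = -15)
(-2 + b)*(c(-2, I(-4, 4)) + T(2)) = (-2 - 15)*(-4 + (3 + 2)) = -17*(-4 + 5) = -17*1 = -17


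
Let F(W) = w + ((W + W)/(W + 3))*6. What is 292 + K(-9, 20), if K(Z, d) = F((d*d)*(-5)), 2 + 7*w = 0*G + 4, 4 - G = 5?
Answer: 4253862/13979 ≈ 304.30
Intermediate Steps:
G = -1 (G = 4 - 1*5 = 4 - 5 = -1)
w = 2/7 (w = -2/7 + (0*(-1) + 4)/7 = -2/7 + (0 + 4)/7 = -2/7 + (⅐)*4 = -2/7 + 4/7 = 2/7 ≈ 0.28571)
F(W) = 2/7 + 12*W/(3 + W) (F(W) = 2/7 + ((W + W)/(W + 3))*6 = 2/7 + ((2*W)/(3 + W))*6 = 2/7 + (2*W/(3 + W))*6 = 2/7 + 12*W/(3 + W))
K(Z, d) = 2*(3 - 215*d²)/(7*(3 - 5*d²)) (K(Z, d) = 2*(3 + 43*((d*d)*(-5)))/(7*(3 + (d*d)*(-5))) = 2*(3 + 43*(d²*(-5)))/(7*(3 + d²*(-5))) = 2*(3 + 43*(-5*d²))/(7*(3 - 5*d²)) = 2*(3 - 215*d²)/(7*(3 - 5*d²)))
292 + K(-9, 20) = 292 + 2*(-3 + 215*20²)/(7*(-3 + 5*20²)) = 292 + 2*(-3 + 215*400)/(7*(-3 + 5*400)) = 292 + 2*(-3 + 86000)/(7*(-3 + 2000)) = 292 + (2/7)*85997/1997 = 292 + (2/7)*(1/1997)*85997 = 292 + 171994/13979 = 4253862/13979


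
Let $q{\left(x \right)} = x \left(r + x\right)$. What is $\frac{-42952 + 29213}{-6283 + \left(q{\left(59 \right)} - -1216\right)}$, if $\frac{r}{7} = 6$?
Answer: $- \frac{13739}{892} \approx -15.402$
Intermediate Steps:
$r = 42$ ($r = 7 \cdot 6 = 42$)
$q{\left(x \right)} = x \left(42 + x\right)$
$\frac{-42952 + 29213}{-6283 + \left(q{\left(59 \right)} - -1216\right)} = \frac{-42952 + 29213}{-6283 - \left(-1216 - 59 \left(42 + 59\right)\right)} = - \frac{13739}{-6283 + \left(59 \cdot 101 + 1216\right)} = - \frac{13739}{-6283 + \left(5959 + 1216\right)} = - \frac{13739}{-6283 + 7175} = - \frac{13739}{892}$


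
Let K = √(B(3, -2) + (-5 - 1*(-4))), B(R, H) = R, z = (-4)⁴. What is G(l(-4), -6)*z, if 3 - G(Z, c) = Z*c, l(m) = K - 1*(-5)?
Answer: 8448 + 1536*√2 ≈ 10620.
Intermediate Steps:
z = 256
K = √2 (K = √(3 + (-5 - 1*(-4))) = √(3 + (-5 + 4)) = √(3 - 1) = √2 ≈ 1.4142)
l(m) = 5 + √2 (l(m) = √2 - 1*(-5) = √2 + 5 = 5 + √2)
G(Z, c) = 3 - Z*c
G(l(-4), -6)*z = (3 - 1*(5 + √2)*(-6))*256 = (3 + (30 + 6*√2))*256 = (33 + 6*√2)*256 = 8448 + 1536*√2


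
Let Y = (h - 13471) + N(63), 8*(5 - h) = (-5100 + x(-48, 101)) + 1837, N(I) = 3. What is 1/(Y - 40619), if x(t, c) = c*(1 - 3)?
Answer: -8/429191 ≈ -1.8640e-5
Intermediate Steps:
x(t, c) = -2*c (x(t, c) = c*(-2) = -2*c)
h = 3505/8 (h = 5 - ((-5100 - 2*101) + 1837)/8 = 5 - ((-5100 - 202) + 1837)/8 = 5 - (-5302 + 1837)/8 = 5 - ⅛*(-3465) = 5 + 3465/8 = 3505/8 ≈ 438.13)
Y = -104239/8 (Y = (3505/8 - 13471) + 3 = -104263/8 + 3 = -104239/8 ≈ -13030.)
1/(Y - 40619) = 1/(-104239/8 - 40619) = 1/(-429191/8) = -8/429191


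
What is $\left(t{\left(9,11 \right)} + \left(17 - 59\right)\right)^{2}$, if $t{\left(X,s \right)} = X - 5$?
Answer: $1444$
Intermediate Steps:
$t{\left(X,s \right)} = -5 + X$
$\left(t{\left(9,11 \right)} + \left(17 - 59\right)\right)^{2} = \left(\left(-5 + 9\right) + \left(17 - 59\right)\right)^{2} = \left(4 - 42\right)^{2} = \left(-38\right)^{2} = 1444$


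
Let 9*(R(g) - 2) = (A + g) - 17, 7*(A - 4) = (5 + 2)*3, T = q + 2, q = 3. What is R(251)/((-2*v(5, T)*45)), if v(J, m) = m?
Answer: -259/4050 ≈ -0.063951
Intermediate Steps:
T = 5 (T = 3 + 2 = 5)
A = 7 (A = 4 + ((5 + 2)*3)/7 = 4 + (7*3)/7 = 4 + (⅐)*21 = 4 + 3 = 7)
R(g) = 8/9 + g/9 (R(g) = 2 + ((7 + g) - 17)/9 = 2 + (-10 + g)/9 = 2 + (-10/9 + g/9) = 8/9 + g/9)
R(251)/((-2*v(5, T)*45)) = (8/9 + (⅑)*251)/((-2*5*45)) = (8/9 + 251/9)/((-10*45)) = (259/9)/(-450) = (259/9)*(-1/450) = -259/4050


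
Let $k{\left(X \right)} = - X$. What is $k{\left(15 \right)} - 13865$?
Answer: $-13880$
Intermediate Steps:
$k{\left(15 \right)} - 13865 = \left(-1\right) 15 - 13865 = -15 - 13865 = -13880$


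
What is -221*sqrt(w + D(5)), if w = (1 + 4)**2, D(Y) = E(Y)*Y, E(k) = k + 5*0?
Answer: -1105*sqrt(2) ≈ -1562.7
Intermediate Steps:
E(k) = k (E(k) = k + 0 = k)
D(Y) = Y**2 (D(Y) = Y*Y = Y**2)
w = 25 (w = 5**2 = 25)
-221*sqrt(w + D(5)) = -221*sqrt(25 + 5**2) = -221*sqrt(25 + 25) = -1105*sqrt(2)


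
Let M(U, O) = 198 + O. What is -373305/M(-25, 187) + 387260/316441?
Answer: -352178843/363671 ≈ -968.40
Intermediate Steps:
-373305/M(-25, 187) + 387260/316441 = -373305/(198 + 187) + 387260/316441 = -373305/385 + 387260*(1/316441) = -373305*1/385 + 5780/4723 = -74661/77 + 5780/4723 = -352178843/363671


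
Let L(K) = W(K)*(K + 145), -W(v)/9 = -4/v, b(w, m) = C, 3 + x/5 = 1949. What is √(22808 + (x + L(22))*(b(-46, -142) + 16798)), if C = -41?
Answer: 2*√5071341385/11 ≈ 12948.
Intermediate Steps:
x = 9730 (x = -15 + 5*1949 = -15 + 9745 = 9730)
b(w, m) = -41
W(v) = 36/v (W(v) = -(-36)/v = 36/v)
L(K) = 36*(145 + K)/K (L(K) = (36/K)*(K + 145) = (36/K)*(145 + K) = 36*(145 + K)/K)
√(22808 + (x + L(22))*(b(-46, -142) + 16798)) = √(22808 + (9730 + (36 + 5220/22))*(-41 + 16798)) = √(22808 + (9730 + (36 + 5220*(1/22)))*16757) = √(22808 + (9730 + (36 + 2610/11))*16757) = √(22808 + (9730 + 3006/11)*16757) = √(22808 + (110036/11)*16757) = √(22808 + 1843873252/11) = √(1844124140/11) = 2*√5071341385/11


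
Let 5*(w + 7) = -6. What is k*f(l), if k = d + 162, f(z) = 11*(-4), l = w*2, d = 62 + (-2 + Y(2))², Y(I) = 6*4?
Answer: -31152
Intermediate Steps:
Y(I) = 24
w = -41/5 (w = -7 + (⅕)*(-6) = -7 - 6/5 = -41/5 ≈ -8.2000)
d = 546 (d = 62 + (-2 + 24)² = 62 + 22² = 62 + 484 = 546)
l = -82/5 (l = -41/5*2 = -82/5 ≈ -16.400)
f(z) = -44
k = 708 (k = 546 + 162 = 708)
k*f(l) = 708*(-44) = -31152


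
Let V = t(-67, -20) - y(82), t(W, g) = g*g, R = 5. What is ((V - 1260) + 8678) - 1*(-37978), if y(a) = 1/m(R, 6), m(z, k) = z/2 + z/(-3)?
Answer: 228974/5 ≈ 45795.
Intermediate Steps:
m(z, k) = z/6 (m(z, k) = z*(1/2) + z*(-1/3) = z/2 - z/3 = z/6)
t(W, g) = g**2
y(a) = 6/5 (y(a) = 1/((1/6)*5) = 1/(5/6) = 6/5)
V = 1994/5 (V = (-20)**2 - 1*6/5 = 400 - 6/5 = 1994/5 ≈ 398.80)
((V - 1260) + 8678) - 1*(-37978) = ((1994/5 - 1260) + 8678) - 1*(-37978) = (-4306/5 + 8678) + 37978 = 39084/5 + 37978 = 228974/5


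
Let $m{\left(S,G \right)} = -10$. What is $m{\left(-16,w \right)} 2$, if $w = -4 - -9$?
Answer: $-20$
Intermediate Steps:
$w = 5$ ($w = -4 + 9 = 5$)
$m{\left(-16,w \right)} 2 = \left(-10\right) 2 = -20$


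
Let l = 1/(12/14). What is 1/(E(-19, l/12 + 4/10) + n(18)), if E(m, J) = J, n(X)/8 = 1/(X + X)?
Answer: 360/259 ≈ 1.3900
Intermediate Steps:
l = 7/6 (l = 1/(12*(1/14)) = 1/(6/7) = 7/6 ≈ 1.1667)
n(X) = 4/X (n(X) = 8/(X + X) = 8/((2*X)) = 8*(1/(2*X)) = 4/X)
1/(E(-19, l/12 + 4/10) + n(18)) = 1/(((7/6)/12 + 4/10) + 4/18) = 1/(((7/6)*(1/12) + 4*(⅒)) + 4*(1/18)) = 1/((7/72 + ⅖) + 2/9) = 1/(179/360 + 2/9) = 1/(259/360) = 360/259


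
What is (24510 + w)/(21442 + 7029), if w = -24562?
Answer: -52/28471 ≈ -0.0018264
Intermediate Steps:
(24510 + w)/(21442 + 7029) = (24510 - 24562)/(21442 + 7029) = -52/28471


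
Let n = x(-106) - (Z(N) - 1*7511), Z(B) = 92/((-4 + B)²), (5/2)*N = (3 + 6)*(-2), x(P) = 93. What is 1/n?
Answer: 784/5960961 ≈ 0.00013152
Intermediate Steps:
N = -36/5 (N = 2*((3 + 6)*(-2))/5 = 2*(9*(-2))/5 = (⅖)*(-18) = -36/5 ≈ -7.2000)
Z(B) = 92/(-4 + B)²
n = 5960961/784 (n = 93 - (92/(-4 - 36/5)² - 1*7511) = 93 - (92/(-56/5)² - 7511) = 93 - (92*(25/3136) - 7511) = 93 - (575/784 - 7511) = 93 - 1*(-5888049/784) = 93 + 5888049/784 = 5960961/784 ≈ 7603.3)
1/n = 1/(5960961/784) = 784/5960961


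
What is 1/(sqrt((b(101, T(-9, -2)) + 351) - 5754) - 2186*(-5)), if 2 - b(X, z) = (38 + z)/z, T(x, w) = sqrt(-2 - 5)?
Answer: 7/(76510 + sqrt(14)*sqrt(-18907 + 19*I*sqrt(7))) ≈ 9.1486e-5 - 6.1519e-7*I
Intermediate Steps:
T(x, w) = I*sqrt(7) (T(x, w) = sqrt(-7) = I*sqrt(7))
b(X, z) = 2 - (38 + z)/z
1/(sqrt((b(101, T(-9, -2)) + 351) - 5754) - 2186*(-5)) = 1/(sqrt(((-38 + I*sqrt(7))/((I*sqrt(7))) + 351) - 5754) - 2186*(-5)) = 1/(sqrt(((-I*sqrt(7)/7)*(-38 + I*sqrt(7)) + 351) - 5754) + 10930) = 1/(sqrt((-I*sqrt(7)*(-38 + I*sqrt(7))/7 + 351) - 5754) + 10930) = 1/(sqrt((351 - I*sqrt(7)*(-38 + I*sqrt(7))/7) - 5754) + 10930) = 1/(sqrt(-5403 - I*sqrt(7)*(-38 + I*sqrt(7))/7) + 10930) = 1/(10930 + sqrt(-5403 - I*sqrt(7)*(-38 + I*sqrt(7))/7))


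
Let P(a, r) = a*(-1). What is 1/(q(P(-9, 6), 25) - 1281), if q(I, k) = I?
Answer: -1/1272 ≈ -0.00078616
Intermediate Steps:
P(a, r) = -a
1/(q(P(-9, 6), 25) - 1281) = 1/(-1*(-9) - 1281) = 1/(9 - 1281) = 1/(-1272) = -1/1272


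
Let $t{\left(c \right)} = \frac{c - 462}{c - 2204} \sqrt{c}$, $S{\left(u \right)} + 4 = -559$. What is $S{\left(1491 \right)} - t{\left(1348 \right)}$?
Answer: $-563 + \frac{443 \sqrt{337}}{214} \approx -525.0$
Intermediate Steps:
$S{\left(u \right)} = -563$ ($S{\left(u \right)} = -4 - 559 = -563$)
$t{\left(c \right)} = \frac{\sqrt{c} \left(-462 + c\right)}{-2204 + c}$ ($t{\left(c \right)} = \frac{-462 + c}{-2204 + c} \sqrt{c} = \frac{\sqrt{c} \left(-462 + c\right)}{-2204 + c}$)
$S{\left(1491 \right)} - t{\left(1348 \right)} = -563 - \frac{\sqrt{1348} \left(-462 + 1348\right)}{-2204 + 1348} = -563 - 2 \sqrt{337} \frac{1}{-856} \cdot 886 = -563 - 2 \sqrt{337} \left(- \frac{1}{856}\right) 886 = -563 - - \frac{443 \sqrt{337}}{214} = -563 + \frac{443 \sqrt{337}}{214}$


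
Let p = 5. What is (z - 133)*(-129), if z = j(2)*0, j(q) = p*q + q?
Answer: 17157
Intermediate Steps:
j(q) = 6*q (j(q) = 5*q + q = 6*q)
z = 0 (z = (6*2)*0 = 12*0 = 0)
(z - 133)*(-129) = (0 - 133)*(-129) = -133*(-129) = 17157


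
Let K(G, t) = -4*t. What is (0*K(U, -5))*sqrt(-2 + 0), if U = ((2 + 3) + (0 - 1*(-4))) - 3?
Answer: 0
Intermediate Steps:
U = 6 (U = (5 + (0 + 4)) - 3 = (5 + 4) - 3 = 9 - 3 = 6)
(0*K(U, -5))*sqrt(-2 + 0) = (0*(-4*(-5)))*sqrt(-2 + 0) = (0*20)*sqrt(-2) = 0*(I*sqrt(2)) = 0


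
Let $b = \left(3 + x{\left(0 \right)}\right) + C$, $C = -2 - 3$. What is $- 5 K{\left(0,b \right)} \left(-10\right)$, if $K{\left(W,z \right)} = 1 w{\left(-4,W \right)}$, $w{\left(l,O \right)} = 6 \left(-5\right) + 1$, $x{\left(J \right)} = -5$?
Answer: $-1450$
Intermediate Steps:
$C = -5$ ($C = -2 - 3 = -5$)
$w{\left(l,O \right)} = -29$ ($w{\left(l,O \right)} = -30 + 1 = -29$)
$b = -7$ ($b = \left(3 - 5\right) - 5 = -2 - 5 = -7$)
$K{\left(W,z \right)} = -29$ ($K{\left(W,z \right)} = 1 \left(-29\right) = -29$)
$- 5 K{\left(0,b \right)} \left(-10\right) = \left(-5\right) \left(-29\right) \left(-10\right) = 145 \left(-10\right) = -1450$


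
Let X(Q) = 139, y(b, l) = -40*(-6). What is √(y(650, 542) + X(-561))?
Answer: √379 ≈ 19.468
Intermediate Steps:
y(b, l) = 240
√(y(650, 542) + X(-561)) = √(240 + 139) = √379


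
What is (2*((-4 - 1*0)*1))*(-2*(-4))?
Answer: -64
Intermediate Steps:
(2*((-4 - 1*0)*1))*(-2*(-4)) = (2*((-4 + 0)*1))*8 = (2*(-4*1))*8 = (2*(-4))*8 = -8*8 = -64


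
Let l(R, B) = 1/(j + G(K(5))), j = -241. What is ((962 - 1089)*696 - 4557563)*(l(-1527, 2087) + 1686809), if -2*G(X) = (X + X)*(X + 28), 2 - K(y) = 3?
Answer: -1677083478779375/214 ≈ -7.8368e+12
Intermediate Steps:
K(y) = -1 (K(y) = 2 - 1*3 = 2 - 3 = -1)
G(X) = -X*(28 + X) (G(X) = -(X + X)*(X + 28)/2 = -2*X*(28 + X)/2 = -X*(28 + X))
l(R, B) = -1/214 (l(R, B) = 1/(-241 - 1*(-1)*(28 - 1)) = 1/(-241 - 1*(-1)*27) = 1/(-241 + 27) = 1/(-214) = -1/214)
((962 - 1089)*696 - 4557563)*(l(-1527, 2087) + 1686809) = ((962 - 1089)*696 - 4557563)*(-1/214 + 1686809) = (-127*696 - 4557563)*(360977125/214) = (-88392 - 4557563)*(360977125/214) = -4645955*360977125/214 = -1677083478779375/214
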